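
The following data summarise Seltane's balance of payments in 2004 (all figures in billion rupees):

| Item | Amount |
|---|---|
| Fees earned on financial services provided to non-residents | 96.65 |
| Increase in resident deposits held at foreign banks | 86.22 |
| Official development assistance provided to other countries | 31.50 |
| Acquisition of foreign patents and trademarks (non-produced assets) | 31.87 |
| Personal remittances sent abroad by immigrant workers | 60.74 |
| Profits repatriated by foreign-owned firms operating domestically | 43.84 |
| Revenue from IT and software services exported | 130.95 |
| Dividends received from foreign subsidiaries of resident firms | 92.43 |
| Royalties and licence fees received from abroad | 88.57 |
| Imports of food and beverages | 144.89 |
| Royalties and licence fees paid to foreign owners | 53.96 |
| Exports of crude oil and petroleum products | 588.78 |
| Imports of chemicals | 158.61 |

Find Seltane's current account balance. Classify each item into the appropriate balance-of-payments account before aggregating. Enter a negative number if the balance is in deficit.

503.84

Goods: -144.89 + 588.78 - 158.61 = 285.28
Services: 88.57 + 130.95 + 96.65 - 53.96 = 262.21
Primary income: -43.84 + 92.43 = 48.59
Secondary income: -60.74 - 31.50 = -92.24
Current account = 285.28 + 262.21 + 48.59 + (-92.24) = 503.84
(Excluded from the current account — financial account: increase in resident deposits held at foreign banks 86.22; capital account: acquisition of foreign patents and trademarks (non-produced assets) 31.87.)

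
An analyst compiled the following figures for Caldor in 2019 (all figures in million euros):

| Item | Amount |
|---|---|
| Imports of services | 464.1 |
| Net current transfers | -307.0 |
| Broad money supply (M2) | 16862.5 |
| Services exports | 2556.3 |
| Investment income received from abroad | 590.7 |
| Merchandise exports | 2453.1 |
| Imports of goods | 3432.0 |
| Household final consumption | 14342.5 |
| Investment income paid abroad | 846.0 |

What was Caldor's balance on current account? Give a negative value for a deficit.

551.0

Goods balance = 2453.1 - 3432.0 = -978.9
Services balance = 2556.3 - 464.1 = 2092.2
Trade balance (goods + services) = -978.9 + 2092.2 = 1113.3
Net primary income = 590.7 - 846.0 = -255.3
Net secondary income = -307.0
Current account = 1113.3 + (-255.3) + (-307.0) = 551.0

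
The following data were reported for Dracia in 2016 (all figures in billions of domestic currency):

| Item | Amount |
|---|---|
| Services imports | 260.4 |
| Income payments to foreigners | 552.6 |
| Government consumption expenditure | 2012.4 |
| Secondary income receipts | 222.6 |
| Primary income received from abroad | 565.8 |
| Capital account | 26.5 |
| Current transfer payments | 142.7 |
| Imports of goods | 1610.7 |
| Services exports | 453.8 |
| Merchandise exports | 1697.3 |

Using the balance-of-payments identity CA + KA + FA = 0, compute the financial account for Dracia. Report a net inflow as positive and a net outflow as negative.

-399.6

Goods balance = 1697.3 - 1610.7 = 86.6
Services balance = 453.8 - 260.4 = 193.4
Trade balance (goods + services) = 86.6 + 193.4 = 280.0
Net primary income = 565.8 - 552.6 = 13.2
Net secondary income = 222.6 - 142.7 = 79.9
Current account = 280.0 + 13.2 + 79.9 = 373.1
Financial account = -(373.1 + 26.5) = -399.6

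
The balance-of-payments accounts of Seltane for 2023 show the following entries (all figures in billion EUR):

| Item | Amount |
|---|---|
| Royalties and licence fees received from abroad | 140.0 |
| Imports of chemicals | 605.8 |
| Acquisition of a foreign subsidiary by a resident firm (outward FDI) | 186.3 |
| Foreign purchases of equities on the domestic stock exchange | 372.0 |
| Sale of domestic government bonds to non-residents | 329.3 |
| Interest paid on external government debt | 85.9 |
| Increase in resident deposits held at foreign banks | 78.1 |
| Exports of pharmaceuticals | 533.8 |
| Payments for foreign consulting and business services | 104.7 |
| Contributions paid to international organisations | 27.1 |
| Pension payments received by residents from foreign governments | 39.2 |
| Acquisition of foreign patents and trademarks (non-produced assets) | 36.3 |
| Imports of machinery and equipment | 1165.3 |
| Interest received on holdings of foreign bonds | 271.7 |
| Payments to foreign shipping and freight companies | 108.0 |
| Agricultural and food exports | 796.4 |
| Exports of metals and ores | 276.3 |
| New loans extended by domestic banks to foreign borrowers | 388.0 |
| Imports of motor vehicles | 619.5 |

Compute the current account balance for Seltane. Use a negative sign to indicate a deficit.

-658.9

Goods: -605.8 + 276.3 + 796.4 - 1165.3 - 619.5 + 533.8 = -784.1
Services: -108.0 - 104.7 + 140.0 = -72.7
Primary income: -85.9 + 271.7 = 185.8
Secondary income: -27.1 + 39.2 = 12.1
Current account = (-784.1) + (-72.7) + 185.8 + 12.1 = -658.9
(Excluded from the current account — financial account: acquisition of a foreign subsidiary by a resident firm (outward FDI) 186.3, foreign purchases of equities on the domestic stock exchange 372.0, sale of domestic government bonds to non-residents 329.3, increase in resident deposits held at foreign banks 78.1, new loans extended by domestic banks to foreign borrowers 388.0; capital account: acquisition of foreign patents and trademarks (non-produced assets) 36.3.)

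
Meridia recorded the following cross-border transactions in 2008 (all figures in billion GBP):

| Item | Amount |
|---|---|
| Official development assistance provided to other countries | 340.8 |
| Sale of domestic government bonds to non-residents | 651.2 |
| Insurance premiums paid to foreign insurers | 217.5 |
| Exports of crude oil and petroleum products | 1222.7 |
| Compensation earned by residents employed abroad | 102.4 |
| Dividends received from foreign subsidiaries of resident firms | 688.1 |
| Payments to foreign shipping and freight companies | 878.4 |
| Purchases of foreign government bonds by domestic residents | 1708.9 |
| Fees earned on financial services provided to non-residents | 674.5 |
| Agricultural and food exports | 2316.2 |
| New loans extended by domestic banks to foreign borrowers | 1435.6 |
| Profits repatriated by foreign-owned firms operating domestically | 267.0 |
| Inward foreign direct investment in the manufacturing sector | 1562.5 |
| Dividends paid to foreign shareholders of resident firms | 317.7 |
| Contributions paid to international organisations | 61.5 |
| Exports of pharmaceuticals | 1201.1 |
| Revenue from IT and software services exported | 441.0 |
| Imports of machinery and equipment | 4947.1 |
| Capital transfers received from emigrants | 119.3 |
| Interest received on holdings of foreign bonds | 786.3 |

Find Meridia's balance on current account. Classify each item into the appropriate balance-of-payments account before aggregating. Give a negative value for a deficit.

Goods: -4947.1 + 1222.7 + 1201.1 + 2316.2 = -207.1
Services: -878.4 + 441.0 - 217.5 + 674.5 = 19.6
Primary income: -267.0 + 688.1 - 317.7 + 786.3 + 102.4 = 992.1
Secondary income: -61.5 - 340.8 = -402.3
Current account = (-207.1) + 19.6 + 992.1 + (-402.3) = 402.3
(Excluded from the current account — financial account: sale of domestic government bonds to non-residents 651.2, purchases of foreign government bonds by domestic residents 1708.9, new loans extended by domestic banks to foreign borrowers 1435.6, inward foreign direct investment in the manufacturing sector 1562.5; capital account: capital transfers received from emigrants 119.3.)

402.3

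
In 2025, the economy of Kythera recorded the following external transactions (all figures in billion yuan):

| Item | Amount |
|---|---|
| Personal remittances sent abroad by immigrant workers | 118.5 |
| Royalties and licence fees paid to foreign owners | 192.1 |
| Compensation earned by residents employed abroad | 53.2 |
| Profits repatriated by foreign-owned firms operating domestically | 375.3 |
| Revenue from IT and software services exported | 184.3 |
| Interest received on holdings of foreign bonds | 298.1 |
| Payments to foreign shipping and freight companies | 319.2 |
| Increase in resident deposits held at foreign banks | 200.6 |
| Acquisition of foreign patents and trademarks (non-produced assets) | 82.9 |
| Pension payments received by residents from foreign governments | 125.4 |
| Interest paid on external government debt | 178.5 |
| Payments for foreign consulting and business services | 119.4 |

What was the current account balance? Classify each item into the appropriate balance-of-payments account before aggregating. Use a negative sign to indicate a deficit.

Services: -119.4 + 184.3 - 192.1 - 319.2 = -446.4
Primary income: -178.5 - 375.3 + 298.1 + 53.2 = -202.5
Secondary income: 125.4 - 118.5 = 6.9
Current account = (-446.4) + (-202.5) + 6.9 = -642.0
(Excluded from the current account — financial account: increase in resident deposits held at foreign banks 200.6; capital account: acquisition of foreign patents and trademarks (non-produced assets) 82.9.)

-642.0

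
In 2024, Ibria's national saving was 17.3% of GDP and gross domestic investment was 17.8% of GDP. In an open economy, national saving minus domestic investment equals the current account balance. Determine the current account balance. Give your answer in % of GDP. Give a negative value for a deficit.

-0.5

S - I = CA (net lending to the rest of the world).
CA = S - I = 17.3 - 17.8 = -0.5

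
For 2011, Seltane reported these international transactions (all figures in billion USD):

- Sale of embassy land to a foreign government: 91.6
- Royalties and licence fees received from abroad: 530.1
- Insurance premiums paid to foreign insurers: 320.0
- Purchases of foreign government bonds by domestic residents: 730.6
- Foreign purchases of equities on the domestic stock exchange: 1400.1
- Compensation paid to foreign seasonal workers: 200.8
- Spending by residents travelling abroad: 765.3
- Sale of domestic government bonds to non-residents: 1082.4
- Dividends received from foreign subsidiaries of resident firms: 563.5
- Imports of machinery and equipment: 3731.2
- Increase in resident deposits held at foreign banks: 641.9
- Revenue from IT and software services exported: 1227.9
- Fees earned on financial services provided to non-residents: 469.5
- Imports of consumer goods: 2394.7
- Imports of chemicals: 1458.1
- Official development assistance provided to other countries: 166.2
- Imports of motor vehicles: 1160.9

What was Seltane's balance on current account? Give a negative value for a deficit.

-7406.2

Goods: -3731.2 - 2394.7 - 1160.9 - 1458.1 = -8744.9
Services: -320.0 + 530.1 + 469.5 + 1227.9 - 765.3 = 1142.2
Primary income: -200.8 + 563.5 = 362.7
Secondary income: -166.2
Current account = (-8744.9) + 1142.2 + 362.7 + (-166.2) = -7406.2
(Excluded from the current account — capital account: sale of embassy land to a foreign government 91.6; financial account: purchases of foreign government bonds by domestic residents 730.6, foreign purchases of equities on the domestic stock exchange 1400.1, sale of domestic government bonds to non-residents 1082.4, increase in resident deposits held at foreign banks 641.9.)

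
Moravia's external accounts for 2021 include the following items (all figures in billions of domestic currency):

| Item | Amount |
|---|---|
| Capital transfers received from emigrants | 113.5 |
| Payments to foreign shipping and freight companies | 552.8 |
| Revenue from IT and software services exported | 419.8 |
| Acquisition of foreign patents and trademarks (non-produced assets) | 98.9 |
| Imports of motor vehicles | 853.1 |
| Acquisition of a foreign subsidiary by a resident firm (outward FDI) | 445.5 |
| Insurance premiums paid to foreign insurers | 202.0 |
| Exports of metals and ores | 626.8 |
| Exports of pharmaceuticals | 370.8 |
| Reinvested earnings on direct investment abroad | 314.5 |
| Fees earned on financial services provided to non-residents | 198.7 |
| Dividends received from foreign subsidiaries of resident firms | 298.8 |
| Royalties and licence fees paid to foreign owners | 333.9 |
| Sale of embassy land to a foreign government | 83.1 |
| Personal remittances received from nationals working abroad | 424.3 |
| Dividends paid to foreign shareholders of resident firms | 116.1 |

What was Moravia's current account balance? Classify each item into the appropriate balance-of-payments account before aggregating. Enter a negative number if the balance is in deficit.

Goods: 626.8 + 370.8 - 853.1 = 144.5
Services: -552.8 - 202.0 + 198.7 - 333.9 + 419.8 = -470.2
Primary income: 314.5 - 116.1 + 298.8 = 497.2
Secondary income: 424.3
Current account = 144.5 + (-470.2) + 497.2 + 424.3 = 595.8
(Excluded from the current account — capital account: capital transfers received from emigrants 113.5, acquisition of foreign patents and trademarks (non-produced assets) 98.9, sale of embassy land to a foreign government 83.1; financial account: acquisition of a foreign subsidiary by a resident firm (outward FDI) 445.5.)

595.8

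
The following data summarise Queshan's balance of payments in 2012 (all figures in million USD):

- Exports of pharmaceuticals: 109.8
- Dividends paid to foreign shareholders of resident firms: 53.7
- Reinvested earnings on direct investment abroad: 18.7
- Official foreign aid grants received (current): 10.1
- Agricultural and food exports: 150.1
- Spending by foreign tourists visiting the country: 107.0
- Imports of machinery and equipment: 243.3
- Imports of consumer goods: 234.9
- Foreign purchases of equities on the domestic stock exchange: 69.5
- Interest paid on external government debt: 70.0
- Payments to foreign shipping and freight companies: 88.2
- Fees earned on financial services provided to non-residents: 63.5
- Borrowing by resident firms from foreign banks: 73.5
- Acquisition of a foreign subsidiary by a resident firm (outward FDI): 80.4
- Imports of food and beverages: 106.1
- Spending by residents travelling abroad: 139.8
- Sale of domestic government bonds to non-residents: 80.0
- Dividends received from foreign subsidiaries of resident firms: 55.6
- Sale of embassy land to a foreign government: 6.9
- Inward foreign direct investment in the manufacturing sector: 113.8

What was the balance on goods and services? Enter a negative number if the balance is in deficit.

Goods: -234.9 + 150.1 - 243.3 + 109.8 - 106.1 = -324.4
Services: 63.5 - 139.8 - 88.2 + 107.0 = -57.5
Trade balance = -324.4 + (-57.5) = -381.9
(Excluded from the trade balance — primary income: dividends paid to foreign shareholders of resident firms 53.7, reinvested earnings on direct investment abroad 18.7, interest paid on external government debt 70.0, dividends received from foreign subsidiaries of resident firms 55.6; secondary income: official foreign aid grants received (current) 10.1; financial account: foreign purchases of equities on the domestic stock exchange 69.5, borrowing by resident firms from foreign banks 73.5, acquisition of a foreign subsidiary by a resident firm (outward FDI) 80.4, sale of domestic government bonds to non-residents 80.0, inward foreign direct investment in the manufacturing sector 113.8; capital account: sale of embassy land to a foreign government 6.9.)

-381.9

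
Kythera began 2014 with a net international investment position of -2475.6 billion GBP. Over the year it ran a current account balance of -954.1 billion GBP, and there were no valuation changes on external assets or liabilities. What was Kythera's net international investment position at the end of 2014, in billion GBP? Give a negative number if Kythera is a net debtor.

With no valuation effects, change in NIIP = current account = -954.1
End-of-year NIIP = -2475.6 + (-954.1) = -3429.7

-3429.7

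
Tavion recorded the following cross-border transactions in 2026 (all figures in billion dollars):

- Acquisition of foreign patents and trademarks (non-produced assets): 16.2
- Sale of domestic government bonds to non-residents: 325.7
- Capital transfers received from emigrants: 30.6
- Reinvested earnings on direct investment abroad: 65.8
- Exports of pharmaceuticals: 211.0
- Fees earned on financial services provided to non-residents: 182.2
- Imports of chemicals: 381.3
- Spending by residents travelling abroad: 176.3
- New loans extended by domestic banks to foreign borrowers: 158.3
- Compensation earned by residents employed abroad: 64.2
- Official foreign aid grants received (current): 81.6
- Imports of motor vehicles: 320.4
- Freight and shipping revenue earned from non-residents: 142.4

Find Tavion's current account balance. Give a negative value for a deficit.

-130.8

Goods: -320.4 - 381.3 + 211.0 = -490.7
Services: 182.2 + 142.4 - 176.3 = 148.3
Primary income: 64.2 + 65.8 = 130.0
Secondary income: 81.6
Current account = (-490.7) + 148.3 + 130.0 + 81.6 = -130.8
(Excluded from the current account — capital account: acquisition of foreign patents and trademarks (non-produced assets) 16.2, capital transfers received from emigrants 30.6; financial account: sale of domestic government bonds to non-residents 325.7, new loans extended by domestic banks to foreign borrowers 158.3.)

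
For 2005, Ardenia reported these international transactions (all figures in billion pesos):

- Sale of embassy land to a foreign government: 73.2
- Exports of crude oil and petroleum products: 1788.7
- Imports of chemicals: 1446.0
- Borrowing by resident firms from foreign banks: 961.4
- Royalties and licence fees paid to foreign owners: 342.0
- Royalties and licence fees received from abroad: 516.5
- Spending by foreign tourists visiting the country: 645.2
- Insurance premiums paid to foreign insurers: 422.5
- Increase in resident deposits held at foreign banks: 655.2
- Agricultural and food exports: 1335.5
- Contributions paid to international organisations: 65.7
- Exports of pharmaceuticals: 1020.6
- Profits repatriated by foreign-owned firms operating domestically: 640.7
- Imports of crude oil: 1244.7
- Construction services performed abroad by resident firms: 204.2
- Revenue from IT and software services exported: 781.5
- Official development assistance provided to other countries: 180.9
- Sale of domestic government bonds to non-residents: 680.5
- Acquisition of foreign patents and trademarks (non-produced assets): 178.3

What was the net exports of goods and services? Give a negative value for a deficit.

2837.0

Goods: 1335.5 + 1788.7 - 1244.7 - 1446.0 + 1020.6 = 1454.1
Services: 516.5 - 342.0 + 781.5 + 645.2 + 204.2 - 422.5 = 1382.9
Trade balance = 1454.1 + 1382.9 = 2837.0
(Excluded from the trade balance — capital account: sale of embassy land to a foreign government 73.2, acquisition of foreign patents and trademarks (non-produced assets) 178.3; financial account: borrowing by resident firms from foreign banks 961.4, increase in resident deposits held at foreign banks 655.2, sale of domestic government bonds to non-residents 680.5; secondary income: contributions paid to international organisations 65.7, official development assistance provided to other countries 180.9; primary income: profits repatriated by foreign-owned firms operating domestically 640.7.)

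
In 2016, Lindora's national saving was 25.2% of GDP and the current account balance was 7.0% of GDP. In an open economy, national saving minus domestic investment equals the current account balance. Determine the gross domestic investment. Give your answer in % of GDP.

18.2

I = S - CA = 25.2 - 7.0 = 18.2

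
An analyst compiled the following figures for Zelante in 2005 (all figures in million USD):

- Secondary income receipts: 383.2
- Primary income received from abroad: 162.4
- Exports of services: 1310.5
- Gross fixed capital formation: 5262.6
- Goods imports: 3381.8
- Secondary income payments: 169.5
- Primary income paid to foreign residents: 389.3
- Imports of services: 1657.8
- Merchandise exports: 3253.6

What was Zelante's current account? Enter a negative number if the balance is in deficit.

Goods balance = 3253.6 - 3381.8 = -128.2
Services balance = 1310.5 - 1657.8 = -347.3
Trade balance (goods + services) = -128.2 + (-347.3) = -475.5
Net primary income = 162.4 - 389.3 = -226.9
Net secondary income = 383.2 - 169.5 = 213.7
Current account = -475.5 + (-226.9) + 213.7 = -488.7

-488.7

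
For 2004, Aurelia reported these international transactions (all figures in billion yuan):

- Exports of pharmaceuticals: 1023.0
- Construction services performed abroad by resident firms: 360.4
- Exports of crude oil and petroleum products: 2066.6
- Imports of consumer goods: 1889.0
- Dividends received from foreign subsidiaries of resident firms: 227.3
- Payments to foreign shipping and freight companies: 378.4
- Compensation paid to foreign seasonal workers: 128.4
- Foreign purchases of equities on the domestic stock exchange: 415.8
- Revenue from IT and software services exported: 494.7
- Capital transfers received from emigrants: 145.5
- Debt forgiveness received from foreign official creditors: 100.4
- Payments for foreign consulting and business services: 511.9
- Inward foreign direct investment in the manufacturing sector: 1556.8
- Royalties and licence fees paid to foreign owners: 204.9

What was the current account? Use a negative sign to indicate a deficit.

1059.4

Goods: -1889.0 + 1023.0 + 2066.6 = 1200.6
Services: -511.9 + 494.7 + 360.4 - 378.4 - 204.9 = -240.1
Primary income: 227.3 - 128.4 = 98.9
Current account = 1200.6 + (-240.1) + 98.9 = 1059.4
(Excluded from the current account — financial account: foreign purchases of equities on the domestic stock exchange 415.8, inward foreign direct investment in the manufacturing sector 1556.8; capital account: capital transfers received from emigrants 145.5, debt forgiveness received from foreign official creditors 100.4.)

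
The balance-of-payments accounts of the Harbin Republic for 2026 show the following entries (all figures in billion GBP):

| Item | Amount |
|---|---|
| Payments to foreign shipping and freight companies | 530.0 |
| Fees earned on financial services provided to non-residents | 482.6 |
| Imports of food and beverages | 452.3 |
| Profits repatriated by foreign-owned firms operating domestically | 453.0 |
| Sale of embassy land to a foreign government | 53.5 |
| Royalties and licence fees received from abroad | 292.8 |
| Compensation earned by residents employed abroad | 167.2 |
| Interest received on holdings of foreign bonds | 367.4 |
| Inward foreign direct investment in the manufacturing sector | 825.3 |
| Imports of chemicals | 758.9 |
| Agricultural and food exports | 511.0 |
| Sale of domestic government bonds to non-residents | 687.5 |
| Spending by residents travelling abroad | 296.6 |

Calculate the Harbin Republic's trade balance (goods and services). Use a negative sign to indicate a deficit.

-751.4

Goods: -758.9 - 452.3 + 511.0 = -700.2
Services: -296.6 - 530.0 + 292.8 + 482.6 = -51.2
Trade balance = -700.2 + (-51.2) = -751.4
(Excluded from the trade balance — primary income: profits repatriated by foreign-owned firms operating domestically 453.0, compensation earned by residents employed abroad 167.2, interest received on holdings of foreign bonds 367.4; capital account: sale of embassy land to a foreign government 53.5; financial account: inward foreign direct investment in the manufacturing sector 825.3, sale of domestic government bonds to non-residents 687.5.)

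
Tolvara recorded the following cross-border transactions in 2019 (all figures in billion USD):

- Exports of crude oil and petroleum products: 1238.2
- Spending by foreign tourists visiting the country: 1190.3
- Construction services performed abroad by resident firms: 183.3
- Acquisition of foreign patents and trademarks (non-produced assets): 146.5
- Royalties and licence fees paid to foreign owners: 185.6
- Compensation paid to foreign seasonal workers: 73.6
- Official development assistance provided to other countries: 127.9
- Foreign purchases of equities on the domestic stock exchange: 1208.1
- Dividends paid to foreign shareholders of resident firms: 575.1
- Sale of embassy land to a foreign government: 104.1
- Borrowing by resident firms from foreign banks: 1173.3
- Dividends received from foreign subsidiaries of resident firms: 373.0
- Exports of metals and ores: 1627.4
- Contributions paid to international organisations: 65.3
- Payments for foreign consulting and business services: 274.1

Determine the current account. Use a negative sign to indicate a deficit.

3310.6

Goods: 1238.2 + 1627.4 = 2865.6
Services: 183.3 - 274.1 - 185.6 + 1190.3 = 913.9
Primary income: -73.6 - 575.1 + 373.0 = -275.7
Secondary income: -127.9 - 65.3 = -193.2
Current account = 2865.6 + 913.9 + (-275.7) + (-193.2) = 3310.6
(Excluded from the current account — capital account: acquisition of foreign patents and trademarks (non-produced assets) 146.5, sale of embassy land to a foreign government 104.1; financial account: foreign purchases of equities on the domestic stock exchange 1208.1, borrowing by resident firms from foreign banks 1173.3.)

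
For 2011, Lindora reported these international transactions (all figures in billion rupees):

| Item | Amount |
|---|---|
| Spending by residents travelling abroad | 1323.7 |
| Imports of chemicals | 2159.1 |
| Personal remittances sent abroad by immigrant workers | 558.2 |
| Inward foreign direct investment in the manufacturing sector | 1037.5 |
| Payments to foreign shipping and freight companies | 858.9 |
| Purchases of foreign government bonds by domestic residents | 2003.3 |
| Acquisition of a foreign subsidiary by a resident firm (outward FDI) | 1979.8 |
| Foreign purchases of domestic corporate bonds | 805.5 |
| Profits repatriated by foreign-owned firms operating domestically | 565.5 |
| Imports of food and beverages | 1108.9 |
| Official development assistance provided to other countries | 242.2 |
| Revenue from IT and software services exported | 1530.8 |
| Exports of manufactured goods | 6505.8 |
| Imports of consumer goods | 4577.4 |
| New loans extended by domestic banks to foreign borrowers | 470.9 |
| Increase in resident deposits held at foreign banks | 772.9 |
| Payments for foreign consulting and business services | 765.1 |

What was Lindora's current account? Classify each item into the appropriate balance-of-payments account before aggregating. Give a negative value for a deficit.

-4122.4

Goods: -2159.1 + 6505.8 - 4577.4 - 1108.9 = -1339.6
Services: -858.9 - 1323.7 - 765.1 + 1530.8 = -1416.9
Primary income: -565.5
Secondary income: -558.2 - 242.2 = -800.4
Current account = (-1339.6) + (-1416.9) + (-565.5) + (-800.4) = -4122.4
(Excluded from the current account — financial account: inward foreign direct investment in the manufacturing sector 1037.5, purchases of foreign government bonds by domestic residents 2003.3, acquisition of a foreign subsidiary by a resident firm (outward FDI) 1979.8, foreign purchases of domestic corporate bonds 805.5, new loans extended by domestic banks to foreign borrowers 470.9, increase in resident deposits held at foreign banks 772.9.)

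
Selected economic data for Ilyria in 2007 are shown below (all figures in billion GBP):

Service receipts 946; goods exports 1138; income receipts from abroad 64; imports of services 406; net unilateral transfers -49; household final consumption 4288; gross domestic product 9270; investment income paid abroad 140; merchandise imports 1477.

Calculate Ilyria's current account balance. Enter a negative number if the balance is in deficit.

76

Goods balance = 1138 - 1477 = -339
Services balance = 946 - 406 = 540
Trade balance (goods + services) = -339 + 540 = 201
Net primary income = 64 - 140 = -76
Net secondary income = -49
Current account = 201 + (-76) + (-49) = 76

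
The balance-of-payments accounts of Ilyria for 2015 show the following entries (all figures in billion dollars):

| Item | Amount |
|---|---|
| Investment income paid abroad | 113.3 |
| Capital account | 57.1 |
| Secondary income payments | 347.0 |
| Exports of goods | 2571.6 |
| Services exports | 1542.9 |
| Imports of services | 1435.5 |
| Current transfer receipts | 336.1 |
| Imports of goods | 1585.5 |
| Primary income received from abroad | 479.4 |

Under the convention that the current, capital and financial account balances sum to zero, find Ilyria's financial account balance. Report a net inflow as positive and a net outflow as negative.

Goods balance = 2571.6 - 1585.5 = 986.1
Services balance = 1542.9 - 1435.5 = 107.4
Trade balance (goods + services) = 986.1 + 107.4 = 1093.5
Net primary income = 479.4 - 113.3 = 366.1
Net secondary income = 336.1 - 347.0 = -10.9
Current account = 1093.5 + 366.1 + (-10.9) = 1448.7
Financial account = -(1448.7 + 57.1) = -1505.8

-1505.8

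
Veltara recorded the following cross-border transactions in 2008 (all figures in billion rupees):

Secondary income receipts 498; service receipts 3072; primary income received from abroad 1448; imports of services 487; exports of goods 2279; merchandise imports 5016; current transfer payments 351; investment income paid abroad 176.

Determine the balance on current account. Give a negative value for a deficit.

1267

Goods balance = 2279 - 5016 = -2737
Services balance = 3072 - 487 = 2585
Trade balance (goods + services) = -2737 + 2585 = -152
Net primary income = 1448 - 176 = 1272
Net secondary income = 498 - 351 = 147
Current account = -152 + 1272 + 147 = 1267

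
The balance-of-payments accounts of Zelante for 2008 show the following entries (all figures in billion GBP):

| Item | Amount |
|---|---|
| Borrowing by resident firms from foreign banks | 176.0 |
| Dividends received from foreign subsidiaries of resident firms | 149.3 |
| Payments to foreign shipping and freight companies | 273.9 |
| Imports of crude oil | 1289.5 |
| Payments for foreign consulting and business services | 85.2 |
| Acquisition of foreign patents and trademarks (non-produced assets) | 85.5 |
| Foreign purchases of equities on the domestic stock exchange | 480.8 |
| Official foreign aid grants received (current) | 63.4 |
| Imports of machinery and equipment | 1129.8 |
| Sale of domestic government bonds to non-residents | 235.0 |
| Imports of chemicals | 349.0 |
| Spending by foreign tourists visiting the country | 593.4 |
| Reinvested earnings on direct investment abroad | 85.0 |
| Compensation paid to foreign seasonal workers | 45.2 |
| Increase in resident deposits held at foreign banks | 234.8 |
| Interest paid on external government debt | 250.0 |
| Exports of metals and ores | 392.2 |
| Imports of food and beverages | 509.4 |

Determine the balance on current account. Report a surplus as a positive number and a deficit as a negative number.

-2648.7

Goods: -349.0 + 392.2 - 509.4 - 1289.5 - 1129.8 = -2885.5
Services: 593.4 - 273.9 - 85.2 = 234.3
Primary income: -45.2 + 149.3 - 250.0 + 85.0 = -60.9
Secondary income: 63.4
Current account = (-2885.5) + 234.3 + (-60.9) + 63.4 = -2648.7
(Excluded from the current account — financial account: borrowing by resident firms from foreign banks 176.0, foreign purchases of equities on the domestic stock exchange 480.8, sale of domestic government bonds to non-residents 235.0, increase in resident deposits held at foreign banks 234.8; capital account: acquisition of foreign patents and trademarks (non-produced assets) 85.5.)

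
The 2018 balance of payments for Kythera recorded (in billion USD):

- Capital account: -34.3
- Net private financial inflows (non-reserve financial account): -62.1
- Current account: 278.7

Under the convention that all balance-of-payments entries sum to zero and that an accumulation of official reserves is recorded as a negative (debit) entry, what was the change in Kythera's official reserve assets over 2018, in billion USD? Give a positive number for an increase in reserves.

182.3

Official reserve transactions balance = -(278.7 + (-34.3) + (-62.1)) = -182.3
An accumulation of reserves is recorded as a debit (negative entry), so the change in the stock of reserves is the negative of that balance.
Change in official reserves = -(-182.3) = 182.3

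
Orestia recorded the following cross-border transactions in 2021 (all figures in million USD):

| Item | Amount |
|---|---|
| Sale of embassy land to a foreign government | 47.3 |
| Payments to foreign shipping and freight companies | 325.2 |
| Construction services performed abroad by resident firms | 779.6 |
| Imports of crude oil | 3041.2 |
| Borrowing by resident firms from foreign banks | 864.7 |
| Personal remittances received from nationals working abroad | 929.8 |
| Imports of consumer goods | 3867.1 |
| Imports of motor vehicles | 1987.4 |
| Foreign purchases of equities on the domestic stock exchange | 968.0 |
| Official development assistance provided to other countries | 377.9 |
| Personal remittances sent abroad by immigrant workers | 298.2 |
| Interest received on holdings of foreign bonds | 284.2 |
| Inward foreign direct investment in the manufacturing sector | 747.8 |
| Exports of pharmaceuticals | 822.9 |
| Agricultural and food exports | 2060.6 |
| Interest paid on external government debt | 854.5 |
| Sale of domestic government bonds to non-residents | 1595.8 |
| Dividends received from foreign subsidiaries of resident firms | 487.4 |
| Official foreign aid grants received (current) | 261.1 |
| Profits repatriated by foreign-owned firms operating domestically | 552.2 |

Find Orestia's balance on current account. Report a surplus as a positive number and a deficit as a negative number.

-5678.1

Goods: 2060.6 + 822.9 - 1987.4 - 3041.2 - 3867.1 = -6012.2
Services: 779.6 - 325.2 = 454.4
Primary income: -854.5 + 487.4 - 552.2 + 284.2 = -635.1
Secondary income: -298.2 + 929.8 + 261.1 - 377.9 = 514.8
Current account = (-6012.2) + 454.4 + (-635.1) + 514.8 = -5678.1
(Excluded from the current account — capital account: sale of embassy land to a foreign government 47.3; financial account: borrowing by resident firms from foreign banks 864.7, foreign purchases of equities on the domestic stock exchange 968.0, inward foreign direct investment in the manufacturing sector 747.8, sale of domestic government bonds to non-residents 1595.8.)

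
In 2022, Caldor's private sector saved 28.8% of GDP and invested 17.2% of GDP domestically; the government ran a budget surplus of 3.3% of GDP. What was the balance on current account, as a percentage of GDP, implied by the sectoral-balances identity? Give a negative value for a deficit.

14.9

By the sectoral-balances identity, CA = (S_private - I) + (T - G).
Private balance = 28.8 - 17.2 = 11.6
Government balance (T - G) = 3.3
CA = 11.6 + 3.3 = 14.9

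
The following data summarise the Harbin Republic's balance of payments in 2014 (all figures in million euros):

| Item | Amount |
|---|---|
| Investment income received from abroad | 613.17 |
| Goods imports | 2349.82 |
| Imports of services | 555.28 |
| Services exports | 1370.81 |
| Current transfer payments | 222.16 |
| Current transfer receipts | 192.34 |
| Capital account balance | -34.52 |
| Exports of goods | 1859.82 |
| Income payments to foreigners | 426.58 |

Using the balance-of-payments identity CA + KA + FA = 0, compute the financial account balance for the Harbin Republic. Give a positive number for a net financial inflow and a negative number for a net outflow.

Goods balance = 1859.82 - 2349.82 = -490.00
Services balance = 1370.81 - 555.28 = 815.53
Trade balance (goods + services) = -490.00 + 815.53 = 325.53
Net primary income = 613.17 - 426.58 = 186.59
Net secondary income = 192.34 - 222.16 = -29.82
Current account = 325.53 + 186.59 + (-29.82) = 482.30
Financial account = -(482.30 + (-34.52)) = -447.78

-447.78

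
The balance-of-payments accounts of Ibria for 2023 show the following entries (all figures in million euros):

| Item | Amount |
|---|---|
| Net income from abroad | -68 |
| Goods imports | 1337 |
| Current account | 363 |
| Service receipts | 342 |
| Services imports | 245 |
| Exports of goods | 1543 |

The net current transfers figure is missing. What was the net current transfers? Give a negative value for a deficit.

Current account = goods balance + services balance + net primary income + net secondary income
Sum of the known components = 235
Net current transfers = CA - (known components) = 363 - 235 = 128

128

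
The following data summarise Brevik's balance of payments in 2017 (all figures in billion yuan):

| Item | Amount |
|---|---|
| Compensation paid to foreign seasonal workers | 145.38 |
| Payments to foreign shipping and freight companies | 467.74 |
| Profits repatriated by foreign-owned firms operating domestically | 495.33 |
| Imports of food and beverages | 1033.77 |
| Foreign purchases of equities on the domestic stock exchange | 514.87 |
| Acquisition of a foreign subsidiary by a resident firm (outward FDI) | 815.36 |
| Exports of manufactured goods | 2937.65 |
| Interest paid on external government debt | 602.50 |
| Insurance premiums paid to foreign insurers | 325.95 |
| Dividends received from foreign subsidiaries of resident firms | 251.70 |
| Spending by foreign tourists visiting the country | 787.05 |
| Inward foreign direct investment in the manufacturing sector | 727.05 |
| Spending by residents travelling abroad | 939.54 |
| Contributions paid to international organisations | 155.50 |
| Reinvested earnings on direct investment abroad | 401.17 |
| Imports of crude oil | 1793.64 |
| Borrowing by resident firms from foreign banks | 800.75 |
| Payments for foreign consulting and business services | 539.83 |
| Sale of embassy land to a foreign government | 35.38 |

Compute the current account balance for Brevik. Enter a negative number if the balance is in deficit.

-2121.61

Goods: 2937.65 - 1033.77 - 1793.64 = 110.24
Services: -467.74 - 325.95 + 787.05 - 539.83 - 939.54 = -1486.01
Primary income: -145.38 + 251.70 - 602.50 + 401.17 - 495.33 = -590.34
Secondary income: -155.50
Current account = 110.24 + (-1486.01) + (-590.34) + (-155.50) = -2121.61
(Excluded from the current account — financial account: foreign purchases of equities on the domestic stock exchange 514.87, acquisition of a foreign subsidiary by a resident firm (outward FDI) 815.36, inward foreign direct investment in the manufacturing sector 727.05, borrowing by resident firms from foreign banks 800.75; capital account: sale of embassy land to a foreign government 35.38.)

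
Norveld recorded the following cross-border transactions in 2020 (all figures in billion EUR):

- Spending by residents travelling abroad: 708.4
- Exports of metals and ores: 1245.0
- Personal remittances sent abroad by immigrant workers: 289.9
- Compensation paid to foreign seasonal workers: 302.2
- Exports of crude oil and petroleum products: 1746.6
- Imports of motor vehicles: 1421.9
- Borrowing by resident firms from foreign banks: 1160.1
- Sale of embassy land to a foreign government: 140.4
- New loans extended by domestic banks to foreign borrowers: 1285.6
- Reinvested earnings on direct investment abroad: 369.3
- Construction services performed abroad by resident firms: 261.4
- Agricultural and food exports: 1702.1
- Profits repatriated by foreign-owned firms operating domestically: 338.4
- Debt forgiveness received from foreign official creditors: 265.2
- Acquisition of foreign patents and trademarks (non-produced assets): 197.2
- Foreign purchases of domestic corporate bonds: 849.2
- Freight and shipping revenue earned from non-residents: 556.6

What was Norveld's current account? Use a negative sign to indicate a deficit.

2820.2

Goods: -1421.9 + 1702.1 + 1245.0 + 1746.6 = 3271.8
Services: 261.4 - 708.4 + 556.6 = 109.6
Primary income: 369.3 - 338.4 - 302.2 = -271.3
Secondary income: -289.9
Current account = 3271.8 + 109.6 + (-271.3) + (-289.9) = 2820.2
(Excluded from the current account — financial account: borrowing by resident firms from foreign banks 1160.1, new loans extended by domestic banks to foreign borrowers 1285.6, foreign purchases of domestic corporate bonds 849.2; capital account: sale of embassy land to a foreign government 140.4, debt forgiveness received from foreign official creditors 265.2, acquisition of foreign patents and trademarks (non-produced assets) 197.2.)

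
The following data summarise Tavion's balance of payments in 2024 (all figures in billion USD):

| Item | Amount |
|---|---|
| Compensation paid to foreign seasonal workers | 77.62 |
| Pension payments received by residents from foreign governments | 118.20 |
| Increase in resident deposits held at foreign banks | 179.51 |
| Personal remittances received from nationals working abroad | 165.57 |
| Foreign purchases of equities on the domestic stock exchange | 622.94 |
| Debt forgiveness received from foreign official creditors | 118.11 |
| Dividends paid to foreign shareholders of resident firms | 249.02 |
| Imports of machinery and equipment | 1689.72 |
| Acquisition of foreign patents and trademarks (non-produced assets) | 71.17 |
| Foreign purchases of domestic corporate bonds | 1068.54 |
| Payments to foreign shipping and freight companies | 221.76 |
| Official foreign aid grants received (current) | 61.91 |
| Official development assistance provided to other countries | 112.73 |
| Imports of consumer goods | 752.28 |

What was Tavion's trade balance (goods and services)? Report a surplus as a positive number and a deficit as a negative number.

Goods: -752.28 - 1689.72 = -2442.00
Services: -221.76
Trade balance = -2442.00 + (-221.76) = -2663.76
(Excluded from the trade balance — primary income: compensation paid to foreign seasonal workers 77.62, dividends paid to foreign shareholders of resident firms 249.02; secondary income: pension payments received by residents from foreign governments 118.20, personal remittances received from nationals working abroad 165.57, official foreign aid grants received (current) 61.91, official development assistance provided to other countries 112.73; financial account: increase in resident deposits held at foreign banks 179.51, foreign purchases of equities on the domestic stock exchange 622.94, foreign purchases of domestic corporate bonds 1068.54; capital account: debt forgiveness received from foreign official creditors 118.11, acquisition of foreign patents and trademarks (non-produced assets) 71.17.)

-2663.76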